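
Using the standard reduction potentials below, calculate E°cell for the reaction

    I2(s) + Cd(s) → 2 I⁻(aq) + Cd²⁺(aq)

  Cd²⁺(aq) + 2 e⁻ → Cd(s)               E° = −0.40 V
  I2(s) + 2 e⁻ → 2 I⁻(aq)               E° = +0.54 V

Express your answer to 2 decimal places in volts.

In the reaction as written, I2(s) is reduced (cathode) and Cd²⁺(aq) is produced by oxidation at the anode.
E°cell = E°(cathode) − E°(anode) = +0.54 − (−0.40) = +0.94 V.
The positive value indicates the reaction is spontaneous as written.

+0.94 V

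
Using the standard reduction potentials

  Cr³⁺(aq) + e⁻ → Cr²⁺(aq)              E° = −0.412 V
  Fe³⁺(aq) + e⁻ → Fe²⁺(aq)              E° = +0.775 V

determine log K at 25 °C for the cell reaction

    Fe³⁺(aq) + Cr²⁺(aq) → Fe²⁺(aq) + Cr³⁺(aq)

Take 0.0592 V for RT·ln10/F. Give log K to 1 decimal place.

The Fe³⁺/Fe²⁺ couple is reduced (cathode); E°cell = +0.775 − (−0.412) = +1.187 V with n = 1.
At equilibrium E = 0, so log K = nE°cell / 0.0592 = (1)(+1.187) / 0.0592 = 20.1.

log K = 20.1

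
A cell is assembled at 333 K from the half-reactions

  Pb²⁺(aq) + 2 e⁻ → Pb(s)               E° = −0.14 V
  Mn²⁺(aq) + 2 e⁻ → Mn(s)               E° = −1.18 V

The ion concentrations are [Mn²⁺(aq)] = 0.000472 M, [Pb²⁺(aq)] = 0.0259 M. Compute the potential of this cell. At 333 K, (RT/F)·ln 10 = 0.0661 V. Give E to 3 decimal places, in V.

Since E°(Pb²⁺/Pb) > E°(Mn²⁺/Mn), Pb²⁺/Pb serves as the cathode.
E°cell = −0.14 − (−1.18) = +1.04 V, with n = 2 electrons transferred.
Balancing gives Pb²⁺(aq) + Mn(s) → Pb(s) + Mn²⁺(aq); hence Q = [Mn²⁺(aq)] / [Pb²⁺(aq)] = 0.0182 (log Q = −1.739).
Applying E = E° − (RT ln10/nF)·log Q gives +1.04 − (0.0661/2)(−1.739) = +1.097 V.

+1.097 V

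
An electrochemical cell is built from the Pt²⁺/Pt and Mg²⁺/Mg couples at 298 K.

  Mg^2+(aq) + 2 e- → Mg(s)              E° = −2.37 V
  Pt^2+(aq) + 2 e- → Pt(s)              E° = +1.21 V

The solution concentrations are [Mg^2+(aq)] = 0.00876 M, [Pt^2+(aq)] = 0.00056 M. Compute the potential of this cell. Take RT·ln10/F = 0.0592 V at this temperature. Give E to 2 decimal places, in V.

+3.54 V

Pt²⁺/Pt is reduced (cathode, E° = +1.21 V) and Mg²⁺/Mg is oxidized (anode).
E°cell = E°cat − E°an = +1.21 − (−2.37) = +3.58 V; n = 2.
Balancing gives Pt^2+(aq) + Mg(s) → Pt(s) + Mg^2+(aq); hence Q = [Mg^2+(aq)] / [Pt^2+(aq)] = 15.6 (log Q = 1.194).
E = E° − (0.0592/n)·log Q = +3.58 − (0.0592/2)(1.194) = +3.54 V.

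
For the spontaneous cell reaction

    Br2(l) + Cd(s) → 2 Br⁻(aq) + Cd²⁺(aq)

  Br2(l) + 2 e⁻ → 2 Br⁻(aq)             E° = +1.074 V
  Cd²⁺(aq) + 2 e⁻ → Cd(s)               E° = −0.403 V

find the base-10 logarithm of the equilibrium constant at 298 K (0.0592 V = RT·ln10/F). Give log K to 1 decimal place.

log K = 49.9

The Br₂/Br⁻ couple is reduced (cathode); E°cell = +1.074 − (−0.403) = +1.477 V with n = 2.
At equilibrium E = 0, so log K = nE°cell / 0.0592 = (2)(+1.477) / 0.0592 = 49.9.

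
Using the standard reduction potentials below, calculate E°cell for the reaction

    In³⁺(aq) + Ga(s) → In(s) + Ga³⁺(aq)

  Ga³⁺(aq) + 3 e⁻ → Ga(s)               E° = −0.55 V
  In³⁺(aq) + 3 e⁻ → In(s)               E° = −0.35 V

+0.20 V

In the reaction as written, In³⁺(aq) is reduced (cathode) and Ga³⁺(aq) is produced by oxidation at the anode.
E°cell = E°(cathode) − E°(anode) = −0.35 − (−0.55) = +0.20 V.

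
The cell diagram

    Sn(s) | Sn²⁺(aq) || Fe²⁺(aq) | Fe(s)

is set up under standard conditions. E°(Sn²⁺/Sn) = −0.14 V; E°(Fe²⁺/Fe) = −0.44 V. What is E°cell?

−0.30 V

By convention the left-hand electrode in cell notation is the anode (oxidation) and the right-hand electrode is the cathode (reduction).
E°cell = E°(right) − E°(left) = −0.44 − (−0.14) = −0.30 V.
The negative sign shows that, as written, the cell would require an external voltage to drive the reaction.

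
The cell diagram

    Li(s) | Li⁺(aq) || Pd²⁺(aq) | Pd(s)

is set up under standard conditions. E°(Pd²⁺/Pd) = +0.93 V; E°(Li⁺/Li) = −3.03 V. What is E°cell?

By convention the left-hand electrode in cell notation is the anode (oxidation) and the right-hand electrode is the cathode (reduction).
E°cell = E°(right) − E°(left) = +0.93 − (−3.03) = +3.96 V.

+3.96 V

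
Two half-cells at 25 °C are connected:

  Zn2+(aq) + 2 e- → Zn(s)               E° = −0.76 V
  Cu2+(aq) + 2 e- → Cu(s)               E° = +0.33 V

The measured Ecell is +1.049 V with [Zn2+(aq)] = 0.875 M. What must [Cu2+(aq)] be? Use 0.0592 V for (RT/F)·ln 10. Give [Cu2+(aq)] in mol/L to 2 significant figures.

0.036 M

The Cu²⁺/Cu couple has the larger reduction potential, so it is the cathode: E°cell = +0.33 − (−0.76) = +1.09 V and n = 2.
From the Nernst equation, log Q = n(E° − E)/0.0592 = 2·(+1.09 − (+1.049))/0.0592 = 1.385.
Balancing electrons gives Cu2+(aq) + Zn(s) → Cu(s) + Zn2+(aq); thus Q = [Zn2+(aq)] / [Cu2+(aq)].
Isolating [Cu2+(aq)] in Q = 10^{1.385} yields log [Cu2+(aq)] = −1.443, i.e. 0.036 M.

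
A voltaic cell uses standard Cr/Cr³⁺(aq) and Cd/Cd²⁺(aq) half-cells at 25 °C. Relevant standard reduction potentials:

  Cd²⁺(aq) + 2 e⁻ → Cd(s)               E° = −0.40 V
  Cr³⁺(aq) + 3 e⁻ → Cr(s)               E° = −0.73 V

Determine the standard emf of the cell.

+0.33 V

Of the two couples in this cell, the one with the more positive reduction potential is reduced at the cathode: here that is Cd²⁺/Cd (−0.40 V); Cr³⁺/Cr (−0.73 V) is the anode.
E°cell = E°(cathode) − E°(anode) = −0.40 − (−0.73) = +0.33 V.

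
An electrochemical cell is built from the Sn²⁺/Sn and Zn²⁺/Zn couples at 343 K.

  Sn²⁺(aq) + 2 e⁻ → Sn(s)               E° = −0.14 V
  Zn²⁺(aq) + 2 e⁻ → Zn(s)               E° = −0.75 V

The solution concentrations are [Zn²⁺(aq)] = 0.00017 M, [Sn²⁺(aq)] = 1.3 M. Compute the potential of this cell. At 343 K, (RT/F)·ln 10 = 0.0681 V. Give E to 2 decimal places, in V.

+0.74 V

Sn²⁺/Sn is reduced (cathode, E° = −0.14 V) and Zn²⁺/Zn is oxidized (anode).
E°cell = E°cat − E°an = −0.14 − (−0.75) = +0.61 V; n = 2.
For the overall reaction Sn²⁺(aq) + Zn(s) → Sn(s) + Zn²⁺(aq), Q = [Zn²⁺(aq)] / [Sn²⁺(aq)] = 0.000131, giving log Q = −3.883.
Applying E = E° − (RT ln10/nF)·log Q gives +0.61 − (0.0681/2)(−3.883) = +0.74 V.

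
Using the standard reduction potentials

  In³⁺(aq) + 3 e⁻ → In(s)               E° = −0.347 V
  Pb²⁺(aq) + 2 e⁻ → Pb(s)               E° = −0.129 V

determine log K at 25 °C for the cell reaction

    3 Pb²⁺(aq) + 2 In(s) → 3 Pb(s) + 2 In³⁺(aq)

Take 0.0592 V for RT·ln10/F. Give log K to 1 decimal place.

log K = 22.1

The Pb²⁺/Pb couple is reduced (cathode); E°cell = −0.129 − (−0.347) = +0.218 V with n = 6.
At equilibrium E = 0, so log K = nE°cell / 0.0592 = (6)(+0.218) / 0.0592 = 22.1.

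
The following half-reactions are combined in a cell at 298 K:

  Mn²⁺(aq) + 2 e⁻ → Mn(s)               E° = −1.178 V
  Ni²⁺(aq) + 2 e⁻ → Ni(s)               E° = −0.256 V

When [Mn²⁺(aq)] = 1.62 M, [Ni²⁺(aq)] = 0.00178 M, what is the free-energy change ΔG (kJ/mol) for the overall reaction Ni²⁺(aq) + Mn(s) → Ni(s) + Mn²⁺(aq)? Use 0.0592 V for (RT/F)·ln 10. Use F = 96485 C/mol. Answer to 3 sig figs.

The standard cell potential is −0.256 − (−1.178) = +0.922 V, with n = 2 electrons in the balanced equation.
Q = [Mn²⁺(aq)] / [Ni²⁺(aq)] = 910, so log Q = 2.959 and E = +0.922 − (0.0592/2)(2.959) = +0.8344 V.
ΔG = −nFE = −(2)(96485)(+0.8344) J/mol = −161 kJ/mol.

−161 kJ/mol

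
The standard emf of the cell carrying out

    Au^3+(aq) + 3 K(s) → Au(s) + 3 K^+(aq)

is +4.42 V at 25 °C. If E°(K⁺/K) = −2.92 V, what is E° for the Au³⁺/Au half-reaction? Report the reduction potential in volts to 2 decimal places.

+1.50 V

In the reaction as written the Au³⁺/Au couple is reduced (cathode) and K⁺/K is oxidized (anode), so E°cell = E°(Au³⁺/Au) − E°(K⁺/K).
E°(Au³⁺/Au) = E°cell + E°(anode) = +4.42 + (−2.92) = +1.50 V.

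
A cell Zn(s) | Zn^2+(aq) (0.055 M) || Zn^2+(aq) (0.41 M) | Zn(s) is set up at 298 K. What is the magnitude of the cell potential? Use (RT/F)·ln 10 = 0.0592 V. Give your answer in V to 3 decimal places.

0.026 V

For a concentration cell E°cell = 0, since both electrodes use the same couple.
The compartment with the higher Zn^2+(aq) concentration (0.41 M) acts as the cathode; ions are reduced there and produced at the dilute (0.055 M) anode.
With n = 2, Ecell = −(0.0592/2)·log([dilute]/[conc]) = −(0.0592/2)·log(0.055/0.41) = +0.026 V.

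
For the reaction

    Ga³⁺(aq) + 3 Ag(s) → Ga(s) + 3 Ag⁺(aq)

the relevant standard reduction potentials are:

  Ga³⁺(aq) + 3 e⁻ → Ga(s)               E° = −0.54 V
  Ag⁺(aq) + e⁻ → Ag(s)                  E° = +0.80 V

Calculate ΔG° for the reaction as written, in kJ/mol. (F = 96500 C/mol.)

+388 kJ/mol

In the reaction as written Ga³⁺(aq) is reduced, so the Ga³⁺/Ga couple is the cathode and Ag⁺/Ag is the anode.
E°cell = −0.54 − (+0.80) = −1.34 V; balancing electrons gives n = 3.
ΔG° = −nFE°cell = −(3)(96500)(−1.34) J/mol = +388 kJ/mol.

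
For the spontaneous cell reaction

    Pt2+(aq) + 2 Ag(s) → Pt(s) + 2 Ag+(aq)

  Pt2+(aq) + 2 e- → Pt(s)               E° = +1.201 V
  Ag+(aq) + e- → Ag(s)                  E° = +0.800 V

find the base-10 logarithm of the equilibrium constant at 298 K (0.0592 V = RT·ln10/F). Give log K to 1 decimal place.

log K = 13.5

The Pt²⁺/Pt couple is reduced (cathode); E°cell = +1.201 − (+0.800) = +0.401 V with n = 2.
At equilibrium E = 0, so log K = nE°cell / 0.0592 = (2)(+0.401) / 0.0592 = 13.5.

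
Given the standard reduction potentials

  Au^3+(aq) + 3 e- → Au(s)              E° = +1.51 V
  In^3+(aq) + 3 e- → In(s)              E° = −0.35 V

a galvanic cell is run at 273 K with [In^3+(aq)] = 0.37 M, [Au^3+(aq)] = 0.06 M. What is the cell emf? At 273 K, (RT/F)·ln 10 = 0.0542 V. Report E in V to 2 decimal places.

Since E°(Au³⁺/Au) > E°(In³⁺/In), Au³⁺/Au serves as the cathode.
E°cell = E°cat − E°an = +1.51 − (−0.35) = +1.86 V; n = 3.
The balanced reaction is Au^3+(aq) + In(s) → Au(s) + In^3+(aq), so Q = [In^3+(aq)] / [Au^3+(aq)] = 6.17 and log Q = 0.790.
By the Nernst equation, E = +1.86 − (0.0542/3)·(0.790) = +1.85 V.

+1.85 V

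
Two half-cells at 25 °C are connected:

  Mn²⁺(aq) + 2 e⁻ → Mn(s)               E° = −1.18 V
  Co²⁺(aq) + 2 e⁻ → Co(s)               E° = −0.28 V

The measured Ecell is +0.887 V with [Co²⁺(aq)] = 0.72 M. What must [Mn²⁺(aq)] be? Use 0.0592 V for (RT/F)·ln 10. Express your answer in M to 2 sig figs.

Co²⁺/Co is the cathode (higher E°); E°cell = −0.28 − (−1.18) = +0.90 V with n = 2.
Since E = E° − (0.0592/n)·log Q, log Q = n(E° − E)/0.0592 = 0.439.
The balanced reaction is Co²⁺(aq) + Mn(s) → Co(s) + Mn²⁺(aq), so Q = [Mn²⁺(aq)] / [Co²⁺(aq)].
Solving for the unknown gives log [Mn²⁺(aq)] = 0.296, so [Mn²⁺(aq)] ≈ 2.0 M.

2.0 M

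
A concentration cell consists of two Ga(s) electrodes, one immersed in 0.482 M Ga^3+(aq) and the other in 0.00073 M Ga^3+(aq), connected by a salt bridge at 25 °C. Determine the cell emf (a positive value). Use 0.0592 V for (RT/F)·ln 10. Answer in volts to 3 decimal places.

0.056 V

For a concentration cell E°cell = 0, since both electrodes use the same couple.
The compartment with the higher Ga^3+(aq) concentration (0.482 M) acts as the cathode; ions are reduced there and produced at the dilute (0.00073 M) anode.
With n = 3, Ecell = −(0.0592/3)·log([dilute]/[conc]) = −(0.0592/3)·log(0.00073/0.482) = +0.056 V.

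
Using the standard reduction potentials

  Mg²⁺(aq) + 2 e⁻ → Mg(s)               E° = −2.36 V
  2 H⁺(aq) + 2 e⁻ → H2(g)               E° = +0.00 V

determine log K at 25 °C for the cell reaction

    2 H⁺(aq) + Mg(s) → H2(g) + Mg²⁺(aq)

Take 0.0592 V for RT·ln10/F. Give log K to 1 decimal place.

The 2H⁺/H₂ couple is reduced (cathode); E°cell = +0.00 − (−2.36) = +2.36 V with n = 2.
At equilibrium E = 0, so log K = nE°cell / 0.0592 = (2)(+2.36) / 0.0592 = 79.7.

log K = 79.7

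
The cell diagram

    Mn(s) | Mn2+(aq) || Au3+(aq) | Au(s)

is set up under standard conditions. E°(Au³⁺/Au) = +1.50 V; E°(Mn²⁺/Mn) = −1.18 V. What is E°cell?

By convention the left-hand electrode in cell notation is the anode (oxidation) and the right-hand electrode is the cathode (reduction).
E°cell = E°(right) − E°(left) = +1.50 − (−1.18) = +2.68 V.

+2.68 V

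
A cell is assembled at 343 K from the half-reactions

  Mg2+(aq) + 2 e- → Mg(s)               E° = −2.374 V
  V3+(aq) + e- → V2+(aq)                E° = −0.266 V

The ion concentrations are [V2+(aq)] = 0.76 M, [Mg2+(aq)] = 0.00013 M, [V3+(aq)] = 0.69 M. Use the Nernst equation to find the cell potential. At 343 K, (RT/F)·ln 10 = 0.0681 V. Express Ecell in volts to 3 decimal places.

V³⁺/V²⁺ is reduced (cathode, E° = −0.266 V) and Mg²⁺/Mg is oxidized (anode).
E°cell = E°cat − E°an = −0.266 − (−2.374) = +2.108 V; n = 2.
For the overall reaction 2 V3+(aq) + Mg(s) → 2 V2+(aq) + Mg2+(aq), Q = ([V2+(aq)]^2·[Mg2+(aq)]) / [V3+(aq)]^2 = 0.000158, giving log Q = −3.802.
E = E° − (0.0681/n)·log Q = +2.108 − (0.0681/2)(−3.802) = +2.237 V.

+2.237 V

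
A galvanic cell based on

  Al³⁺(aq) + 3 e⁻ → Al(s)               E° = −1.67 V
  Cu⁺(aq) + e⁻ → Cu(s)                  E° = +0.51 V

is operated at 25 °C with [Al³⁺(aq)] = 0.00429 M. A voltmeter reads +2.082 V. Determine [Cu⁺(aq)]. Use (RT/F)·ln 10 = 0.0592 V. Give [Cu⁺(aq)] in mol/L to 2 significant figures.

0.0036 M

Cu⁺/Cu is the cathode (higher E°); E°cell = +0.51 − (−1.67) = +2.18 V with n = 3.
Rearranging E = E° − (0.0592/n)·log Q gives log Q = 3(+2.18 − (+2.082))/0.0592 = 4.966.
For 3 Cu⁺(aq) + Al(s) → 3 Cu(s) + Al³⁺(aq), the reaction quotient is Q = [Al³⁺(aq)] / [Cu⁺(aq)]^3.
Solving for the unknown gives log [Cu⁺(aq)] = −2.445, so [Cu⁺(aq)] ≈ 0.0036 M.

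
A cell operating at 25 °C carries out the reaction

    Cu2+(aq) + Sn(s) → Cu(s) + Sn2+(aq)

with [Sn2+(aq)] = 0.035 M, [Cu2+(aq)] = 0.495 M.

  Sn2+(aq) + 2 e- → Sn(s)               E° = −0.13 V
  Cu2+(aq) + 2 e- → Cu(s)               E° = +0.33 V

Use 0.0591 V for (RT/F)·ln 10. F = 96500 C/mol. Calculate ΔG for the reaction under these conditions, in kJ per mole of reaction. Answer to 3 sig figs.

E°cell = +0.33 − (−0.13) = +0.46 V; the balanced reaction transfers n = 2 electrons.
Q = [Sn2+(aq)] / [Cu2+(aq)] = 0.0707, so log Q = −1.151 and E = +0.46 − (0.0591/2)(−1.151) = +0.4940 V.
Finally ΔG = −nFE = −(2)(96500 C/mol)(+0.4940 V) = −95.3 kJ/mol.

−95.3 kJ/mol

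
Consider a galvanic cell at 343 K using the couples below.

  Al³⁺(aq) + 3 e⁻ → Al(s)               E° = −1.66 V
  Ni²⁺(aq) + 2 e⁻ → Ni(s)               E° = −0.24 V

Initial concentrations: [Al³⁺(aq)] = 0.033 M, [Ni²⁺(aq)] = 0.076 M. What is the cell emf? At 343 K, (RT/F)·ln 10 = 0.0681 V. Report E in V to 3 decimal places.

+1.416 V

Ni²⁺/Ni is reduced (cathode, E° = −0.24 V) and Al³⁺/Al is oxidized (anode).
E°cell = E°cat − E°an = −0.24 − (−1.66) = +1.42 V; n = 6.
For the overall reaction 3 Ni²⁺(aq) + 2 Al(s) → 3 Ni(s) + 2 Al³⁺(aq), Q = [Al³⁺(aq)]^2 / [Ni²⁺(aq)]^3 = 2.48, giving log Q = 0.395.
Applying E = E° − (RT ln10/nF)·log Q gives +1.42 − (0.0681/6)(0.395) = +1.416 V.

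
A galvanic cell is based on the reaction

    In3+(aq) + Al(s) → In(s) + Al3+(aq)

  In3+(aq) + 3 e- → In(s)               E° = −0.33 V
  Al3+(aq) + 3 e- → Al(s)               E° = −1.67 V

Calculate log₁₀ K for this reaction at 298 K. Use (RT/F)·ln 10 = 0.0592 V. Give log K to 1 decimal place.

log K = 67.9

The In³⁺/In couple is reduced (cathode); E°cell = −0.33 − (−1.67) = +1.34 V with n = 3.
At equilibrium E = 0, so log K = nE°cell / 0.0592 = (3)(+1.34) / 0.0592 = 67.9.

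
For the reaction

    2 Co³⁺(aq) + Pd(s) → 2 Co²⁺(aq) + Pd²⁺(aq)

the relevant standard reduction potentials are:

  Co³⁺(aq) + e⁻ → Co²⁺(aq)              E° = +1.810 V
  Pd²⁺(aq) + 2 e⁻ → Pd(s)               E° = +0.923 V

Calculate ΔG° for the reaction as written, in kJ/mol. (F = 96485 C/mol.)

−171 kJ/mol

In the reaction as written Co³⁺(aq) is reduced, so the Co³⁺/Co²⁺ couple is the cathode and Pd²⁺/Pd is the anode.
E°cell = +1.810 − (+0.923) = +0.887 V; balancing electrons gives n = 2.
ΔG° = −nFE°cell = −(2)(96485)(+0.887) J/mol = −171 kJ/mol.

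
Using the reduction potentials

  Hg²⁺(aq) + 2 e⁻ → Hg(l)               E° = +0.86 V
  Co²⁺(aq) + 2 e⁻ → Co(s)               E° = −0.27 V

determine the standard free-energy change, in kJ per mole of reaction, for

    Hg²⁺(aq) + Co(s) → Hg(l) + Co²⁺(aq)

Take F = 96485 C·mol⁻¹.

−218 kJ/mol

In the reaction as written Hg²⁺(aq) is reduced, so the Hg²⁺/Hg couple is the cathode and Co²⁺/Co is the anode.
E°cell = +0.86 − (−0.27) = +1.13 V; balancing electrons gives n = 2.
ΔG° = −nFE°cell = −(2)(96485)(+1.13) J/mol = −218 kJ/mol.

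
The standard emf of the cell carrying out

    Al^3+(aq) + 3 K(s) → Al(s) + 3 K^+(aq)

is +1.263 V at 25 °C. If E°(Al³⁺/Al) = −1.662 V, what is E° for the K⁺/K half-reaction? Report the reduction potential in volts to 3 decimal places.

−2.925 V

In the reaction as written the Al³⁺/Al couple is reduced (cathode) and K⁺/K is oxidized (anode), so E°cell = E°(Al³⁺/Al) − E°(K⁺/K).
E°(K⁺/K) = E°(cathode) − E°cell = −1.662 − (+1.263) = −2.925 V.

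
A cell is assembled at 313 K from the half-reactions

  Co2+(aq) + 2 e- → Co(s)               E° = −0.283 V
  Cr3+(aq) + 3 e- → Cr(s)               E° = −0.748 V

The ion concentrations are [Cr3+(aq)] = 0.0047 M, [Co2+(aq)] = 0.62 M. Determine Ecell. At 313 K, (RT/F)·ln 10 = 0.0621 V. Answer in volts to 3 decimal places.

The Co²⁺/Co couple has the more positive E°, so it is the cathode; Cr³⁺/Cr is the anode.
E°cell = −0.283 − (−0.748) = +0.465 V, with n = 6 electrons transferred.
For the overall reaction 3 Co2+(aq) + 2 Cr(s) → 3 Co(s) + 2 Cr3+(aq), Q = [Cr3+(aq)]^2 / [Co2+(aq)]^3 = 9.27×10^−5, giving log Q = −4.033.
E = E° − (0.0621/n)·log Q = +0.465 − (0.0621/6)(−4.033) = +0.507 V.

+0.507 V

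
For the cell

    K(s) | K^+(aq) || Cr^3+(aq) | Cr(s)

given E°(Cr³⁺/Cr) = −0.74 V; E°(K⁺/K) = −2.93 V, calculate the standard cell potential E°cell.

By convention the left-hand electrode in cell notation is the anode (oxidation) and the right-hand electrode is the cathode (reduction).
E°cell = E°(right) − E°(left) = −0.74 − (−2.93) = +2.19 V.

+2.19 V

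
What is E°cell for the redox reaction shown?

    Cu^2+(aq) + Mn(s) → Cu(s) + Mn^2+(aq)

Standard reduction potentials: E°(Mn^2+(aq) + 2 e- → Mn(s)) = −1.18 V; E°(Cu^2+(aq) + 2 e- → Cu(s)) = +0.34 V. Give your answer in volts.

+1.52 V

In the reaction as written, Cu^2+(aq) is reduced (cathode) and Mn^2+(aq) is produced by oxidation at the anode.
E°cell = E°(cathode) − E°(anode) = +0.34 − (−1.18) = +1.52 V.
The positive value indicates the reaction is spontaneous as written.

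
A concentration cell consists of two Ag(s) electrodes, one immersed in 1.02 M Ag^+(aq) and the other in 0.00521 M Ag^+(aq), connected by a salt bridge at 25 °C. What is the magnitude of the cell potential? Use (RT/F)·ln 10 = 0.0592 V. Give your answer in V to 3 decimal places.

For a concentration cell E°cell = 0, since both electrodes use the same couple.
The compartment with the higher Ag^+(aq) concentration (1.02 M) acts as the cathode; ions are reduced there and produced at the dilute (0.00521 M) anode.
With n = 1, Ecell = −(0.0592/1)·log([dilute]/[conc]) = −(0.0592/1)·log(0.00521/1.02) = +0.136 V.

0.136 V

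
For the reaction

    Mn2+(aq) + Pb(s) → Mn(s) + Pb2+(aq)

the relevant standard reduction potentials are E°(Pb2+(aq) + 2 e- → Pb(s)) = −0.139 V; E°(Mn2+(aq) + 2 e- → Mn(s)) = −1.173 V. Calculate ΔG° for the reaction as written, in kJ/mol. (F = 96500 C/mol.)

+200 kJ/mol

In the reaction as written Mn2+(aq) is reduced, so the Mn²⁺/Mn couple is the cathode and Pb²⁺/Pb is the anode.
E°cell = −1.173 − (−0.139) = −1.034 V; balancing electrons gives n = 2.
ΔG° = −nFE°cell = −(2)(96500)(−1.034) J/mol = +200 kJ/mol.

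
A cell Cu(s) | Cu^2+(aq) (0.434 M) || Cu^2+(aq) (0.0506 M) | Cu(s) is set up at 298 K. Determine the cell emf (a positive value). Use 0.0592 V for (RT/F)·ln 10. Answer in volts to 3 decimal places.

0.028 V

For a concentration cell E°cell = 0, since both electrodes use the same couple.
The compartment with the higher Cu^2+(aq) concentration (0.434 M) acts as the cathode; ions are reduced there and produced at the dilute (0.0506 M) anode.
With n = 2, Ecell = −(0.0592/2)·log([dilute]/[conc]) = −(0.0592/2)·log(0.0506/0.434) = +0.028 V.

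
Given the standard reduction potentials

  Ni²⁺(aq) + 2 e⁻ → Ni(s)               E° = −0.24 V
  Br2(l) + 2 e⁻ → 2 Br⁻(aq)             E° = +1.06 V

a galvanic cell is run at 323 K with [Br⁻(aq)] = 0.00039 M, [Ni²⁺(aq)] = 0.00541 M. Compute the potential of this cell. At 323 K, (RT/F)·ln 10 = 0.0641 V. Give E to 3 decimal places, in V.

Since E°(Br₂/Br⁻) > E°(Ni²⁺/Ni), Br₂/Br⁻ serves as the cathode.
E°cell = E°cat − E°an = +1.06 − (−0.24) = +1.30 V; n = 2.
Balancing gives Br2(l) + Ni(s) → 2 Br⁻(aq) + Ni²⁺(aq); hence Q = [Br⁻(aq)]^2·[Ni²⁺(aq)] = 8.23×10^−10 (log Q = −9.085).
Applying E = E° − (RT ln10/nF)·log Q gives +1.30 − (0.0641/2)(−9.085) = +1.591 V.

+1.591 V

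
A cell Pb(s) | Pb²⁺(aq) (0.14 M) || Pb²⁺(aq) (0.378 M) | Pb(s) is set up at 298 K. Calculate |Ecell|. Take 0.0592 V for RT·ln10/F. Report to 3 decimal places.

For a concentration cell E°cell = 0, since both electrodes use the same couple.
The compartment with the higher Pb²⁺(aq) concentration (0.378 M) acts as the cathode; ions are reduced there and produced at the dilute (0.14 M) anode.
With n = 2, Ecell = −(0.0592/2)·log([dilute]/[conc]) = −(0.0592/2)·log(0.14/0.378) = +0.013 V.

0.013 V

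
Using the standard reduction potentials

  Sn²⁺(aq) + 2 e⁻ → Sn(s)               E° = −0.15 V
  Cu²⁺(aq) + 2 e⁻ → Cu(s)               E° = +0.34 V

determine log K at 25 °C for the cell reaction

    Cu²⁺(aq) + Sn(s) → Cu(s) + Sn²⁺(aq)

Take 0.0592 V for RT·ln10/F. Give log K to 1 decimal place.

The Cu²⁺/Cu couple is reduced (cathode); E°cell = +0.34 − (−0.15) = +0.49 V with n = 2.
At equilibrium E = 0, so log K = nE°cell / 0.0592 = (2)(+0.49) / 0.0592 = 16.6.

log K = 16.6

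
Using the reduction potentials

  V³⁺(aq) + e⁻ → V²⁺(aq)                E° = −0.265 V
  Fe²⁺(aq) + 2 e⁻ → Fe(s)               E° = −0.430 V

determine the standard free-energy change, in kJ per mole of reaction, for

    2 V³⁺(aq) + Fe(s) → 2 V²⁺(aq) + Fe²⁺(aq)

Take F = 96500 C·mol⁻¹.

−31.8 kJ/mol

In the reaction as written V³⁺(aq) is reduced, so the V³⁺/V²⁺ couple is the cathode and Fe²⁺/Fe is the anode.
E°cell = −0.265 − (−0.430) = +0.165 V; balancing electrons gives n = 2.
ΔG° = −nFE°cell = −(2)(96500)(+0.165) J/mol = −31.8 kJ/mol.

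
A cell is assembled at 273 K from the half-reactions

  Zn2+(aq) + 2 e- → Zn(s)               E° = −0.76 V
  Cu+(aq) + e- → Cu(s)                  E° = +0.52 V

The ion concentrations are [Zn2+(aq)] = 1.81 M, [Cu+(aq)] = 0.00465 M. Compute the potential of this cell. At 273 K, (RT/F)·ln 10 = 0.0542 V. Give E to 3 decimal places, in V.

The Cu⁺/Cu couple has the more positive E°, so it is the cathode; Zn²⁺/Zn is the anode.
The standard potential is +0.52 − (−0.76) = +1.28 V and the balanced reaction transfers n = 2 electrons.
For the overall reaction 2 Cu+(aq) + Zn(s) → 2 Cu(s) + Zn2+(aq), Q = [Zn2+(aq)] / [Cu+(aq)]^2 = 8.37×10^4, giving log Q = 4.923.
Applying E = E° − (RT ln10/nF)·log Q gives +1.28 − (0.0542/2)(4.923) = +1.147 V.

+1.147 V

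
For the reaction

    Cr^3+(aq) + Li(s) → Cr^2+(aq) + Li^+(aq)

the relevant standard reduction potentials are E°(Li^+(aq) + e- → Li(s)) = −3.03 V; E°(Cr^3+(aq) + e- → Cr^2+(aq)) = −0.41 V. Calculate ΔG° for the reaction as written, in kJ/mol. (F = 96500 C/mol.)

In the reaction as written Cr^3+(aq) is reduced, so the Cr³⁺/Cr²⁺ couple is the cathode and Li⁺/Li is the anode.
E°cell = −0.41 − (−3.03) = +2.62 V; balancing electrons gives n = 1.
ΔG° = −nFE°cell = −(1)(96500)(+2.62) J/mol = −253 kJ/mol.

−253 kJ/mol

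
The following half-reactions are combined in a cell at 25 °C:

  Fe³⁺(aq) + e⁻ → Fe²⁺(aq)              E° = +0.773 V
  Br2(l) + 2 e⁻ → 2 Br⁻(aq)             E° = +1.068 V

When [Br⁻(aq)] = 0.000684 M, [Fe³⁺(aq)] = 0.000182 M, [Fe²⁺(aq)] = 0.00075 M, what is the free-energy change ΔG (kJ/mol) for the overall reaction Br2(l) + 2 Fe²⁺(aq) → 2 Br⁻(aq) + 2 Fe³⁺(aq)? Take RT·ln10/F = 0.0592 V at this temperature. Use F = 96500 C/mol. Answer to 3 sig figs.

E°cell = +1.068 − (+0.773) = +0.295 V; the balanced reaction transfers n = 2 electrons.
Here Q = ([Br⁻(aq)]^2·[Fe³⁺(aq)]^2) / [Fe²⁺(aq)]^2 = 2.76×10^−8 (log Q = −7.560), giving E = +0.295 − (0.0592/2)·(−7.560) = +0.5188 V.
Then ΔG = −nFE = −2 × 96500 × +0.5188 J/mol = −100 kJ/mol.

−100 kJ/mol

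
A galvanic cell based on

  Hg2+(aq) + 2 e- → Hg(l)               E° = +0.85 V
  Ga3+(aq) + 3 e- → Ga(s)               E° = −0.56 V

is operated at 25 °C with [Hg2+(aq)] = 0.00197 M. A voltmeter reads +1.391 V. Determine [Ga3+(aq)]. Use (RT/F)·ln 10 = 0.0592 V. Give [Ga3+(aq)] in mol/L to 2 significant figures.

0.00080 M

Hg²⁺/Hg is the cathode (higher E°); E°cell = +0.85 − (−0.56) = +1.41 V with n = 6.
From the Nernst equation, log Q = n(E° − E)/0.0592 = 6·(+1.41 − (+1.391))/0.0592 = 1.926.
For 3 Hg2+(aq) + 2 Ga(s) → 3 Hg(l) + 2 Ga3+(aq), the reaction quotient is Q = [Ga3+(aq)]^2 / [Hg2+(aq)]^3.
Substituting the known concentrations and solving, log [Ga3+(aq)] = −3.095 and [Ga3+(aq)] = 0.00080 M.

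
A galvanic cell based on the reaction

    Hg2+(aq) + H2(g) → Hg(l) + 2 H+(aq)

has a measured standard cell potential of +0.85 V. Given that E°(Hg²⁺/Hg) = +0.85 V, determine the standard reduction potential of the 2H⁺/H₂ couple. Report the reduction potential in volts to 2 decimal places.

+0.00 V

In the reaction as written the Hg²⁺/Hg couple is reduced (cathode) and 2H⁺/H₂ is oxidized (anode), so E°cell = E°(Hg²⁺/Hg) − E°(2H⁺/H₂).
E°(2H⁺/H₂) = E°(cathode) − E°cell = +0.85 − (+0.85) = +0.00 V.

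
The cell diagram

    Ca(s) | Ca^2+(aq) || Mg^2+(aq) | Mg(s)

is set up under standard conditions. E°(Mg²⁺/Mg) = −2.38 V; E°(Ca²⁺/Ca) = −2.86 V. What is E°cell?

+0.48 V

By convention the left-hand electrode in cell notation is the anode (oxidation) and the right-hand electrode is the cathode (reduction).
E°cell = E°(right) − E°(left) = −2.38 − (−2.86) = +0.48 V.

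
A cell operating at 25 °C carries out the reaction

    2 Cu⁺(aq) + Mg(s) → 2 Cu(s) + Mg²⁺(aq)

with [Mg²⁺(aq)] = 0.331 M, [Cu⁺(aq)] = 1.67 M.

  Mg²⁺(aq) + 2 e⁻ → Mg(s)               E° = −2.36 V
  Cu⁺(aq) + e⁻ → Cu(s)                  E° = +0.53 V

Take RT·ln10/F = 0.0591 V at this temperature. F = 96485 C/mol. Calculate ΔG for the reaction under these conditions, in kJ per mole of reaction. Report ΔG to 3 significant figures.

−563 kJ/mol

E°cell = +0.53 − (−2.36) = +2.89 V; the balanced reaction transfers n = 2 electrons.
The reaction quotient is [Mg²⁺(aq)] / [Cu⁺(aq)]^2 = 0.119; by Nernst, E = +2.89 − (0.0591/2)(−0.926) = +2.9174 V.
Finally ΔG = −nFE = −(2)(96485 C/mol)(+2.9174 V) = −563 kJ/mol.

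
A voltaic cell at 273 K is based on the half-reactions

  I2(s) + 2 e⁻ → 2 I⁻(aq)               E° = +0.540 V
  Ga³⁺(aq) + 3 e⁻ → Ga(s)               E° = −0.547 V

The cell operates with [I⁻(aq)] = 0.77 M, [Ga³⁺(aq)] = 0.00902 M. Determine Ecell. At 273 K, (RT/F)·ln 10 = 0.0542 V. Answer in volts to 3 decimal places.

The I₂/I⁻ couple has the more positive E°, so it is the cathode; Ga³⁺/Ga is the anode.
The standard potential is +0.540 − (−0.547) = +1.087 V and the balanced reaction transfers n = 6 electrons.
The balanced reaction is 3 I2(s) + 2 Ga(s) → 6 I⁻(aq) + 2 Ga³⁺(aq), so Q = [I⁻(aq)]^6·[Ga³⁺(aq)]^2 = 1.7×10^−5 and log Q = −4.771.
By the Nernst equation, E = +1.087 − (0.0542/6)·(−4.771) = +1.130 V.

+1.130 V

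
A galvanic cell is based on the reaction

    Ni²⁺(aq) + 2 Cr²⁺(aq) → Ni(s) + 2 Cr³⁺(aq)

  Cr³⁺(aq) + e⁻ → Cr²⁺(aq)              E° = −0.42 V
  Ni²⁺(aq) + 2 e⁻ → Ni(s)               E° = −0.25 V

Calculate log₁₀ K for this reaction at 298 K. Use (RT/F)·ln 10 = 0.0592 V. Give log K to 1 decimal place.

The Ni²⁺/Ni couple is reduced (cathode); E°cell = −0.25 − (−0.42) = +0.17 V with n = 2.
At equilibrium E = 0, so log K = nE°cell / 0.0592 = (2)(+0.17) / 0.0592 = 5.7.

log K = 5.7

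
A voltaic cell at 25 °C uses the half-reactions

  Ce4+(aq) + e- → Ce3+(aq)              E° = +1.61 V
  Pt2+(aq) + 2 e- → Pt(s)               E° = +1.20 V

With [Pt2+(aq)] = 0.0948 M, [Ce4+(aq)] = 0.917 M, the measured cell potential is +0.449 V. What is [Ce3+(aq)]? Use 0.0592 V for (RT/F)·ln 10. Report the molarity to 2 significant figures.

With Ce⁴⁺/Ce³⁺ at the cathode and Pt²⁺/Pt at the anode, E°cell = +1.61 − (+1.20) = +0.41 V (n = 2).
From the Nernst equation, log Q = n(E° − E)/0.0592 = 2·(+0.41 − (+0.449))/0.0592 = −1.318.
For 2 Ce4+(aq) + Pt(s) → 2 Ce3+(aq) + Pt2+(aq), the reaction quotient is Q = ([Ce3+(aq)]^2·[Pt2+(aq)]) / [Ce4+(aq)]^2.
Isolating [Ce3+(aq)] in Q = 10^{−1.318} yields log [Ce3+(aq)] = −0.185, i.e. 0.65 M.

0.65 M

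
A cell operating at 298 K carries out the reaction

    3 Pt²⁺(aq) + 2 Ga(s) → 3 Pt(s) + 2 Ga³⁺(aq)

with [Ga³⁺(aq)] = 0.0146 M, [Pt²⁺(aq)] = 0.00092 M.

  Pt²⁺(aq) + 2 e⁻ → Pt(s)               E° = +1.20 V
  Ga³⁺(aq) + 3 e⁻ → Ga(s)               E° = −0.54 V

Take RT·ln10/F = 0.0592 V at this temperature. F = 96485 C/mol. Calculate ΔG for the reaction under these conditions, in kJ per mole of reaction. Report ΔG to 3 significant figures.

With Pt²⁺/Pt reduced at the cathode, E°cell = +1.20 − (−0.54) = +1.74 V and n = 6.
Q = [Ga³⁺(aq)]^2 / [Pt²⁺(aq)]^3 = 2.74×10^5, so log Q = 5.437 and E = +1.74 − (0.0592/6)(5.437) = +1.6864 V.
ΔG = −nFE = −(6)(96485)(+1.6864) J/mol = −976 kJ/mol.

−976 kJ/mol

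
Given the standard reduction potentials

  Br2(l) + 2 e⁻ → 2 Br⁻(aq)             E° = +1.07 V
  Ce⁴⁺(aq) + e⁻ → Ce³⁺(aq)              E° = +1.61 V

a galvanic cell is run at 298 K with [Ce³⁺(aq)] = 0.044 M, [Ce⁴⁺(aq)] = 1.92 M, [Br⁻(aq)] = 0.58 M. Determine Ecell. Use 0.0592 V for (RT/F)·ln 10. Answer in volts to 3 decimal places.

+0.623 V

Since E°(Ce⁴⁺/Ce³⁺) > E°(Br₂/Br⁻), Ce⁴⁺/Ce³⁺ serves as the cathode.
E°cell = +1.61 − (+1.07) = +0.54 V, with n = 2 electrons transferred.
For the overall reaction 2 Ce⁴⁺(aq) + 2 Br⁻(aq) → 2 Ce³⁺(aq) + Br2(l), Q = [Ce³⁺(aq)]^2 / ([Ce⁴⁺(aq)]^2·[Br⁻(aq)]^2) = 0.00156, giving log Q = −2.807.
E = E° − (0.0592/n)·log Q = +0.54 − (0.0592/2)(−2.807) = +0.623 V.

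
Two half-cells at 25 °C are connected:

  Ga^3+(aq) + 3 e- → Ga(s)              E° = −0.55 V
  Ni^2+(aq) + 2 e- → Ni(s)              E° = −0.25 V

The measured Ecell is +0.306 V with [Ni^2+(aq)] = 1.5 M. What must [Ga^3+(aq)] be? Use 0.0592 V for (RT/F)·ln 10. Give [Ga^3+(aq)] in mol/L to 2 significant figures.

The Ni²⁺/Ni couple has the larger reduction potential, so it is the cathode: E°cell = −0.25 − (−0.55) = +0.30 V and n = 6.
Since E = E° − (0.0592/n)·log Q, log Q = n(E° − E)/0.0592 = −0.608.
For 3 Ni^2+(aq) + 2 Ga(s) → 3 Ni(s) + 2 Ga^3+(aq), the reaction quotient is Q = [Ga^3+(aq)]^2 / [Ni^2+(aq)]^3.
Substituting the known concentrations and solving, log [Ga^3+(aq)] = −0.040 and [Ga^3+(aq)] = 0.91 M.

0.91 M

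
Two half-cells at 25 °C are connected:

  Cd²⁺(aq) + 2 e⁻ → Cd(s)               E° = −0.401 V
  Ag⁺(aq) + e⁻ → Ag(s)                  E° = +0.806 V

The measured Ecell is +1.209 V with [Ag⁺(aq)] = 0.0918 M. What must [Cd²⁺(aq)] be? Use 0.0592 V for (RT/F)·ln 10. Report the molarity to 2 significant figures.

With Ag⁺/Ag at the cathode and Cd²⁺/Cd at the anode, E°cell = +0.806 − (−0.401) = +1.207 V (n = 2).
From the Nernst equation, log Q = n(E° − E)/0.0592 = 2·(+1.207 − (+1.209))/0.0592 = −0.068.
Balancing electrons gives 2 Ag⁺(aq) + Cd(s) → 2 Ag(s) + Cd²⁺(aq); thus Q = [Cd²⁺(aq)] / [Ag⁺(aq)]^2.
Solving for the unknown gives log [Cd²⁺(aq)] = −2.142, so [Cd²⁺(aq)] ≈ 0.0072 M.

0.0072 M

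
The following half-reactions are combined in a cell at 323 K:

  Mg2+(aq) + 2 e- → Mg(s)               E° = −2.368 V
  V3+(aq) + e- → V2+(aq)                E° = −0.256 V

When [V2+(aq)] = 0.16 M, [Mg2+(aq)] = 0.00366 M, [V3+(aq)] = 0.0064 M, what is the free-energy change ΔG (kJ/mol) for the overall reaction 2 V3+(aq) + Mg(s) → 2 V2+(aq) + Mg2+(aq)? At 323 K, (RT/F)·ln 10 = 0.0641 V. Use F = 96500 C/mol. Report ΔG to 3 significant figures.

−405 kJ/mol

E°cell = −0.256 − (−2.368) = +2.112 V; the balanced reaction transfers n = 2 electrons.
Here Q = ([V2+(aq)]^2·[Mg2+(aq)]) / [V3+(aq)]^2 = 2.29 (log Q = 0.359), giving E = +2.112 − (0.0641/2)·(0.359) = +2.1005 V.
Finally ΔG = −nFE = −(2)(96500 C/mol)(+2.1005 V) = −405 kJ/mol.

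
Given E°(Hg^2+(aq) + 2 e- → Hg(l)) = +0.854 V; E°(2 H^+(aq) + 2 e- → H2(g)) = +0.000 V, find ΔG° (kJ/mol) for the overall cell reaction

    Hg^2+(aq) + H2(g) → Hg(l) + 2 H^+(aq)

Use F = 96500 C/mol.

−165 kJ/mol

In the reaction as written Hg^2+(aq) is reduced, so the Hg²⁺/Hg couple is the cathode and 2H⁺/H₂ is the anode.
E°cell = +0.854 − (+0.000) = +0.854 V; balancing electrons gives n = 2.
ΔG° = −nFE°cell = −(2)(96500)(+0.854) J/mol = −165 kJ/mol.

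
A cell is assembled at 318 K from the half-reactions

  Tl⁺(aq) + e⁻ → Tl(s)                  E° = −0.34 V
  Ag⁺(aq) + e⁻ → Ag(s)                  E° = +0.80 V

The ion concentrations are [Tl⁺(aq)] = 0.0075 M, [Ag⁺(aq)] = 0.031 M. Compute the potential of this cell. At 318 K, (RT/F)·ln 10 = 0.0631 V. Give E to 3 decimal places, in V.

Ag⁺/Ag is reduced (cathode, E° = +0.80 V) and Tl⁺/Tl is oxidized (anode).
The standard potential is +0.80 − (−0.34) = +1.14 V and the balanced reaction transfers n = 1 electron.
Balancing gives Ag⁺(aq) + Tl(s) → Ag(s) + Tl⁺(aq); hence Q = [Tl⁺(aq)] / [Ag⁺(aq)] = 0.242 (log Q = −0.616).
By the Nernst equation, E = +1.14 − (0.0631/1)·(−0.616) = +1.179 V.

+1.179 V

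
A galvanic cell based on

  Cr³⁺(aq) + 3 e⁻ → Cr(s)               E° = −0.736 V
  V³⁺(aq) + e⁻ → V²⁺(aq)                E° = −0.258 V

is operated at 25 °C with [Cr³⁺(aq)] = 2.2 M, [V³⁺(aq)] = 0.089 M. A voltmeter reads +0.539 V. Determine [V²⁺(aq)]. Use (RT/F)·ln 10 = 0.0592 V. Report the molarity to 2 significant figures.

0.0064 M

The V³⁺/V²⁺ couple has the larger reduction potential, so it is the cathode: E°cell = −0.258 − (−0.736) = +0.478 V and n = 3.
Since E = E° − (0.0592/n)·log Q, log Q = n(E° − E)/0.0592 = −3.091.
The balanced reaction is 3 V³⁺(aq) + Cr(s) → 3 V²⁺(aq) + Cr³⁺(aq), so Q = ([V²⁺(aq)]^3·[Cr³⁺(aq)]) / [V³⁺(aq)]^3.
Substituting the known concentrations and solving, log [V²⁺(aq)] = −2.195 and [V²⁺(aq)] = 0.0064 M.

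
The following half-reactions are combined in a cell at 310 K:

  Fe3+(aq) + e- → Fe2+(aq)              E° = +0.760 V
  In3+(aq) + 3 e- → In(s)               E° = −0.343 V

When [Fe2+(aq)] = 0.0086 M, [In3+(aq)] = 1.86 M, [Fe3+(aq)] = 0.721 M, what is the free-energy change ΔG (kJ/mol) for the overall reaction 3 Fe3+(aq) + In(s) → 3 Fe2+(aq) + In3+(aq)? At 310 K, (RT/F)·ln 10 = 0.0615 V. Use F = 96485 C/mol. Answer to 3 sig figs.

With Fe³⁺/Fe²⁺ reduced at the cathode, E°cell = +0.760 − (−0.343) = +1.103 V and n = 3.
Here Q = ([Fe2+(aq)]^3·[In3+(aq)]) / [Fe3+(aq)]^3 = 3.16×10^−6 (log Q = −5.501), giving E = +1.103 − (0.0615/3)·(−5.501) = +1.2158 V.
Then ΔG = −nFE = −3 × 96485 × +1.2158 J/mol = −352 kJ/mol.

−352 kJ/mol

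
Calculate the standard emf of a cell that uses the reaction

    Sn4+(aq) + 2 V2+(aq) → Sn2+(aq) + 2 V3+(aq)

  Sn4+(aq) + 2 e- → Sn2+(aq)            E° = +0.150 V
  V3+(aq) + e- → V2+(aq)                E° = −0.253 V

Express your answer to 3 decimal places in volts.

+0.403 V

Sn4+(aq) gains electrons, so the Sn⁴⁺/Sn²⁺ couple is the cathode; the V³⁺/V²⁺ couple is the anode.
E°cell = E°(cathode) − E°(anode) = +0.150 − (−0.253) = +0.403 V.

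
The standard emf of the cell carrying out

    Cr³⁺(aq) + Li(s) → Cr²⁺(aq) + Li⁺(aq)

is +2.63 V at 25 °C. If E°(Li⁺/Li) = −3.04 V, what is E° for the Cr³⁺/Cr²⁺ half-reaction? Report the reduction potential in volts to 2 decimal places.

−0.41 V

In the reaction as written the Cr³⁺/Cr²⁺ couple is reduced (cathode) and Li⁺/Li is oxidized (anode), so E°cell = E°(Cr³⁺/Cr²⁺) − E°(Li⁺/Li).
E°(Cr³⁺/Cr²⁺) = E°cell + E°(anode) = +2.63 + (−3.04) = −0.41 V.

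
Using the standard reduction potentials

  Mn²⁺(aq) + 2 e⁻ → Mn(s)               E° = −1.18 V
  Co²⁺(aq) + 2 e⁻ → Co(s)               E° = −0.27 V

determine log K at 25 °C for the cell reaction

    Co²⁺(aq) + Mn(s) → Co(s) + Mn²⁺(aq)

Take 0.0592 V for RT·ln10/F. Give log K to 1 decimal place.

log K = 30.7

The Co²⁺/Co couple is reduced (cathode); E°cell = −0.27 − (−1.18) = +0.91 V with n = 2.
At equilibrium E = 0, so log K = nE°cell / 0.0592 = (2)(+0.91) / 0.0592 = 30.7.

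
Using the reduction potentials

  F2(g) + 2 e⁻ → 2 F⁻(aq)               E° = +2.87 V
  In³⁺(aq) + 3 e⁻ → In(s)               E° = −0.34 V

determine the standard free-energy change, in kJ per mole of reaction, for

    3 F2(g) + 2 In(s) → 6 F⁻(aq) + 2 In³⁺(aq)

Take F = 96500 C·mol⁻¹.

In the reaction as written F2(g) is reduced, so the F₂/F⁻ couple is the cathode and In³⁺/In is the anode.
E°cell = +2.87 − (−0.34) = +3.21 V; balancing electrons gives n = 6.
ΔG° = −nFE°cell = −(6)(96500)(+3.21) J/mol = −1859 kJ/mol.

−1859 kJ/mol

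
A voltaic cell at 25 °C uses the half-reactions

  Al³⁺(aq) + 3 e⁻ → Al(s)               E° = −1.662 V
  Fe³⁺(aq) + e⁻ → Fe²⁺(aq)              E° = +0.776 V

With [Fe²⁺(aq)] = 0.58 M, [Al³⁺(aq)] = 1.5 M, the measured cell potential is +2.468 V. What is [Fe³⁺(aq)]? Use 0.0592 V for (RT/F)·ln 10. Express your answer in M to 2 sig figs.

The Fe³⁺/Fe²⁺ couple has the larger reduction potential, so it is the cathode: E°cell = +0.776 − (−1.662) = +2.438 V and n = 3.
Since E = E° − (0.0592/n)·log Q, log Q = n(E° − E)/0.0592 = −1.520.
The balanced reaction is 3 Fe³⁺(aq) + Al(s) → 3 Fe²⁺(aq) + Al³⁺(aq), so Q = ([Fe²⁺(aq)]^3·[Al³⁺(aq)]) / [Fe³⁺(aq)]^3.
Solving for the unknown gives log [Fe³⁺(aq)] = 0.329, so [Fe³⁺(aq)] ≈ 2.1 M.

2.1 M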